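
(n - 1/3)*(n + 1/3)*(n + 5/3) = n^3 + 5*n^2/3 - n/9 - 5/27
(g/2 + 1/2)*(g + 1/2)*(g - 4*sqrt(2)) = g^3/2 - 2*sqrt(2)*g^2 + 3*g^2/4 - 3*sqrt(2)*g + g/4 - sqrt(2)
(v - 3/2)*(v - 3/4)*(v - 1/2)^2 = v^4 - 13*v^3/4 + 29*v^2/8 - 27*v/16 + 9/32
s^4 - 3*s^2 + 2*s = s*(s - 1)^2*(s + 2)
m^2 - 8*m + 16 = (m - 4)^2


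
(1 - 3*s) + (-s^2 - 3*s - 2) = -s^2 - 6*s - 1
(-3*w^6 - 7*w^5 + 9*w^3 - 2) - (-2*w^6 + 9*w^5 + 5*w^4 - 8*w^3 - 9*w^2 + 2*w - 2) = -w^6 - 16*w^5 - 5*w^4 + 17*w^3 + 9*w^2 - 2*w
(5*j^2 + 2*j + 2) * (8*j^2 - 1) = 40*j^4 + 16*j^3 + 11*j^2 - 2*j - 2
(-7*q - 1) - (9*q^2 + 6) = -9*q^2 - 7*q - 7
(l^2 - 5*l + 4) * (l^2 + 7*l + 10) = l^4 + 2*l^3 - 21*l^2 - 22*l + 40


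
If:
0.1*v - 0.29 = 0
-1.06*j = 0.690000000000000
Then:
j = -0.65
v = 2.90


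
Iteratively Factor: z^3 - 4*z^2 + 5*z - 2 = (z - 1)*(z^2 - 3*z + 2) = (z - 2)*(z - 1)*(z - 1)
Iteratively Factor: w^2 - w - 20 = (w + 4)*(w - 5)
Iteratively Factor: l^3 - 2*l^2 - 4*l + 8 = (l - 2)*(l^2 - 4) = (l - 2)^2*(l + 2)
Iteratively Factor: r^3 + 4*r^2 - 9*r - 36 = (r + 3)*(r^2 + r - 12) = (r + 3)*(r + 4)*(r - 3)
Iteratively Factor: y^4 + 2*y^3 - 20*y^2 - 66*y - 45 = (y + 1)*(y^3 + y^2 - 21*y - 45) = (y + 1)*(y + 3)*(y^2 - 2*y - 15) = (y + 1)*(y + 3)^2*(y - 5)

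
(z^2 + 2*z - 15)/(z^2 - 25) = (z - 3)/(z - 5)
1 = 1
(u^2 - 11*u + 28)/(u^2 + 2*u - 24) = (u - 7)/(u + 6)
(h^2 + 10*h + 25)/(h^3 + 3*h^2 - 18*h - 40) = (h + 5)/(h^2 - 2*h - 8)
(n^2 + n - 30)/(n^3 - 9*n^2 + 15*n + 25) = (n + 6)/(n^2 - 4*n - 5)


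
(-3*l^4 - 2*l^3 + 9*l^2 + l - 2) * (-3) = 9*l^4 + 6*l^3 - 27*l^2 - 3*l + 6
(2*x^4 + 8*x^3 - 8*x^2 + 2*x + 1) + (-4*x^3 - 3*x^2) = 2*x^4 + 4*x^3 - 11*x^2 + 2*x + 1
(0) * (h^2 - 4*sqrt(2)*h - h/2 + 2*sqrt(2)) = 0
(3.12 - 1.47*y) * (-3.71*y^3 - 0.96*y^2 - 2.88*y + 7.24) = 5.4537*y^4 - 10.164*y^3 + 1.2384*y^2 - 19.6284*y + 22.5888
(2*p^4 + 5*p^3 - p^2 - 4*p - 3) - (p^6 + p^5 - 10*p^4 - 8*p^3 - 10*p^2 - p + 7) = -p^6 - p^5 + 12*p^4 + 13*p^3 + 9*p^2 - 3*p - 10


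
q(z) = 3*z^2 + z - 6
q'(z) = 6*z + 1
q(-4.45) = 48.96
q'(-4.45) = -25.70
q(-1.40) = -1.52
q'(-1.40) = -7.40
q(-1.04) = -3.80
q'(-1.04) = -5.24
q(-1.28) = -2.36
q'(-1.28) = -6.68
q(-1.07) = -3.64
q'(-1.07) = -5.42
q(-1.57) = -0.18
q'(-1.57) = -8.42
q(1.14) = -0.96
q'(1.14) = 7.84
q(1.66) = 3.93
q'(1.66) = 10.96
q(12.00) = 438.00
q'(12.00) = 73.00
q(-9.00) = 228.00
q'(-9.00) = -53.00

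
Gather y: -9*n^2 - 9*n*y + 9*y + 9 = -9*n^2 + y*(9 - 9*n) + 9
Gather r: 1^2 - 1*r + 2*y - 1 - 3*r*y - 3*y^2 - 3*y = r*(-3*y - 1) - 3*y^2 - y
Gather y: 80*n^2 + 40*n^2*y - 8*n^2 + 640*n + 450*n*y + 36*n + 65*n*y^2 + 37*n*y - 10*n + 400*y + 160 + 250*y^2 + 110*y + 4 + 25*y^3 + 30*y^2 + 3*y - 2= 72*n^2 + 666*n + 25*y^3 + y^2*(65*n + 280) + y*(40*n^2 + 487*n + 513) + 162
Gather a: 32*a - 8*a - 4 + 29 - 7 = 24*a + 18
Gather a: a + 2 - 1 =a + 1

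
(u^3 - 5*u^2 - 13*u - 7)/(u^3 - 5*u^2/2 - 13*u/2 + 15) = 2*(u^3 - 5*u^2 - 13*u - 7)/(2*u^3 - 5*u^2 - 13*u + 30)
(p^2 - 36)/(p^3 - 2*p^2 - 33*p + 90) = (p - 6)/(p^2 - 8*p + 15)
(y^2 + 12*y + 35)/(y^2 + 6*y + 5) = (y + 7)/(y + 1)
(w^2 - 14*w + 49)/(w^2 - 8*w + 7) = (w - 7)/(w - 1)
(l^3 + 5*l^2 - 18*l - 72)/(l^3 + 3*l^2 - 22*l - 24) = (l + 3)/(l + 1)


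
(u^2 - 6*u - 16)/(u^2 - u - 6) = (u - 8)/(u - 3)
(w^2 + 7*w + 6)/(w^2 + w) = (w + 6)/w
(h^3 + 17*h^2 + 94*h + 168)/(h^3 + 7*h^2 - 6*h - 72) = (h + 7)/(h - 3)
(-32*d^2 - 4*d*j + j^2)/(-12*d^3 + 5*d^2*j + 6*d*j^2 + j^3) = (8*d - j)/(3*d^2 - 2*d*j - j^2)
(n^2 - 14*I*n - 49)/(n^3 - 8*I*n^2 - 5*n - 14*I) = (n - 7*I)/(n^2 - I*n + 2)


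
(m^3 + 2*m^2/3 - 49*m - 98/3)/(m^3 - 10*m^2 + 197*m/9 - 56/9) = 3*(3*m^2 + 23*m + 14)/(9*m^2 - 27*m + 8)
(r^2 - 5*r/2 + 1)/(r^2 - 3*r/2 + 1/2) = (r - 2)/(r - 1)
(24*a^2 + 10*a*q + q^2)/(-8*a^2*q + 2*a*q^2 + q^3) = (6*a + q)/(q*(-2*a + q))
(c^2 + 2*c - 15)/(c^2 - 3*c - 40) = (c - 3)/(c - 8)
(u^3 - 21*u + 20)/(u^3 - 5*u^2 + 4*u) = (u + 5)/u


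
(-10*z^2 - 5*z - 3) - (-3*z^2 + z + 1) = -7*z^2 - 6*z - 4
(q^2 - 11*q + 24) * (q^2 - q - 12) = q^4 - 12*q^3 + 23*q^2 + 108*q - 288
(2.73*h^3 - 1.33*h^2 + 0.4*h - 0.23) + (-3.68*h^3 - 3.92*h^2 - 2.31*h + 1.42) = -0.95*h^3 - 5.25*h^2 - 1.91*h + 1.19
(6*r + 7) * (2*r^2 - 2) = 12*r^3 + 14*r^2 - 12*r - 14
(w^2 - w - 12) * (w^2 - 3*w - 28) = w^4 - 4*w^3 - 37*w^2 + 64*w + 336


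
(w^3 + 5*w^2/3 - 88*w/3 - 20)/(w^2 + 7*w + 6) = (3*w^2 - 13*w - 10)/(3*(w + 1))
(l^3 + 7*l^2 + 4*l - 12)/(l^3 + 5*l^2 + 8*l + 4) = (l^2 + 5*l - 6)/(l^2 + 3*l + 2)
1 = 1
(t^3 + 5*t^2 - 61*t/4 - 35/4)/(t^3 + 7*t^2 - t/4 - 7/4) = (2*t - 5)/(2*t - 1)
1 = 1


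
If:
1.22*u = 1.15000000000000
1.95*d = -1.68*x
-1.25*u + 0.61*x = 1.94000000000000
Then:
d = -4.40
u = 0.94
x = 5.11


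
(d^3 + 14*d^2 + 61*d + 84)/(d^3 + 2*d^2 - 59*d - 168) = (d + 4)/(d - 8)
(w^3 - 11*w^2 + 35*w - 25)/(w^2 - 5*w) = w - 6 + 5/w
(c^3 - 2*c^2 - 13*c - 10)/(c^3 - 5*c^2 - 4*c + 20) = (c + 1)/(c - 2)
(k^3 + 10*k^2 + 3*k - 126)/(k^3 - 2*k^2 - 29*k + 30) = (k^3 + 10*k^2 + 3*k - 126)/(k^3 - 2*k^2 - 29*k + 30)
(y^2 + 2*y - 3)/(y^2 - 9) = (y - 1)/(y - 3)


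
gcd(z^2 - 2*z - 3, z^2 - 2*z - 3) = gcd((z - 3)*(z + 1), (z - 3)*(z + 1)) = z^2 - 2*z - 3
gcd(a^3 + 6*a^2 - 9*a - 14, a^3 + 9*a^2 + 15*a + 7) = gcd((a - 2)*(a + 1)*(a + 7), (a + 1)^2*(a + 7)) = a^2 + 8*a + 7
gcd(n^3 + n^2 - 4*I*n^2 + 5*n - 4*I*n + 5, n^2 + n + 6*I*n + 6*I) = n + 1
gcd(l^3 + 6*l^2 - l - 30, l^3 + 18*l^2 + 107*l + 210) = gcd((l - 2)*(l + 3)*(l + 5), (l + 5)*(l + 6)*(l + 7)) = l + 5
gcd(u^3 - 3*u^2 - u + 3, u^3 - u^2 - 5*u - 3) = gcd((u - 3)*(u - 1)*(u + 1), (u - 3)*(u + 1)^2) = u^2 - 2*u - 3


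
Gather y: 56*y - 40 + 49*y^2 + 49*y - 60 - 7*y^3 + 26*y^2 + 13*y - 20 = -7*y^3 + 75*y^2 + 118*y - 120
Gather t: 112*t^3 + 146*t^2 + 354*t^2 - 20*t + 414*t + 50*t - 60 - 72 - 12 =112*t^3 + 500*t^2 + 444*t - 144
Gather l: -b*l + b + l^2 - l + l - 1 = -b*l + b + l^2 - 1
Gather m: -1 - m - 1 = -m - 2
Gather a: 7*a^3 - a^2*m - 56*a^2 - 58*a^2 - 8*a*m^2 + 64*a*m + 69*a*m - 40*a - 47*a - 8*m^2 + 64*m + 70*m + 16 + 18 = 7*a^3 + a^2*(-m - 114) + a*(-8*m^2 + 133*m - 87) - 8*m^2 + 134*m + 34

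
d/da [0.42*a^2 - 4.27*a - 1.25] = 0.84*a - 4.27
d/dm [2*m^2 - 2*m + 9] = 4*m - 2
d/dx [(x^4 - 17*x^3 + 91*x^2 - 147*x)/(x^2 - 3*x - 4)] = 2*(x^5 - 13*x^4 + 43*x^3 + 39*x^2 - 364*x + 294)/(x^4 - 6*x^3 + x^2 + 24*x + 16)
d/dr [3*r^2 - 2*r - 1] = 6*r - 2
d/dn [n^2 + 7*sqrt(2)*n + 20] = 2*n + 7*sqrt(2)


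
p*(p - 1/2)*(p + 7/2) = p^3 + 3*p^2 - 7*p/4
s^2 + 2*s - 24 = (s - 4)*(s + 6)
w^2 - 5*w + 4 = (w - 4)*(w - 1)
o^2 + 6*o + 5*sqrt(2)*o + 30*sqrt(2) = (o + 6)*(o + 5*sqrt(2))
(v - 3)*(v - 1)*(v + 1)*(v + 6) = v^4 + 3*v^3 - 19*v^2 - 3*v + 18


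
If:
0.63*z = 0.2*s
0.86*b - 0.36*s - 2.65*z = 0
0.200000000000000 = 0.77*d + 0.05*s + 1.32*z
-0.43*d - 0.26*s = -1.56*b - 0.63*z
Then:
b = 0.07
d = 0.23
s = 0.05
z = 0.01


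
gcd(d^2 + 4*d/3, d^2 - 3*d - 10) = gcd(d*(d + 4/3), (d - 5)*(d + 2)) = 1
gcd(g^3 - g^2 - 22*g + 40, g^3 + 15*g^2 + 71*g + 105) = g + 5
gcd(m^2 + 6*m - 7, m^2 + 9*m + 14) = m + 7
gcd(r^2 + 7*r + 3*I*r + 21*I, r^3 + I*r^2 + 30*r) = 1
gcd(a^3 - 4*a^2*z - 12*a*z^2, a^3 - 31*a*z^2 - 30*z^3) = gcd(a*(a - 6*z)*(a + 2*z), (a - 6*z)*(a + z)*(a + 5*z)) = -a + 6*z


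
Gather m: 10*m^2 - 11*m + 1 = 10*m^2 - 11*m + 1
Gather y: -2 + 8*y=8*y - 2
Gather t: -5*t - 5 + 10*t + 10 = 5*t + 5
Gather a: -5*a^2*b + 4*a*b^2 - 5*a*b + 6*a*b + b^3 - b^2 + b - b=-5*a^2*b + a*(4*b^2 + b) + b^3 - b^2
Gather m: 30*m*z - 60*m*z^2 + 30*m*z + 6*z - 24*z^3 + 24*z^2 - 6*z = m*(-60*z^2 + 60*z) - 24*z^3 + 24*z^2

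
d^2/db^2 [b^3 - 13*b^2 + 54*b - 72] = 6*b - 26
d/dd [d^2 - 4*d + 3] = 2*d - 4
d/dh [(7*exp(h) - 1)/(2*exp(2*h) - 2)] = (-7*exp(2*h) + 2*exp(h) - 7)*exp(h)/(2*(exp(4*h) - 2*exp(2*h) + 1))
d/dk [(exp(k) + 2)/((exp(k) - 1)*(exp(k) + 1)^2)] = (-2*exp(2*k) - 5*exp(k) + 1)*exp(k)/(exp(5*k) + exp(4*k) - 2*exp(3*k) - 2*exp(2*k) + exp(k) + 1)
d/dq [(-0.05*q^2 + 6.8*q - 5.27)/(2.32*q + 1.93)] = (-0.116*q^2 - 0.193*q + 25.3504)/(5.3824*q^2 + 8.9552*q + 3.7249)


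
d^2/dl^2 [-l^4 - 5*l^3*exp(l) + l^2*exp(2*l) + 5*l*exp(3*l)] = -5*l^3*exp(l) + 4*l^2*exp(2*l) - 30*l^2*exp(l) - 12*l^2 + 45*l*exp(3*l) + 8*l*exp(2*l) - 30*l*exp(l) + 30*exp(3*l) + 2*exp(2*l)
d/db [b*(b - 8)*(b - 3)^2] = 4*b^3 - 42*b^2 + 114*b - 72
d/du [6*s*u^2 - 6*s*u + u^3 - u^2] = 12*s*u - 6*s + 3*u^2 - 2*u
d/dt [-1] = 0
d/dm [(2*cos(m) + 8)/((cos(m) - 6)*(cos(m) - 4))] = 2*(cos(m)^2 + 8*cos(m) - 64)*sin(m)/((cos(m) - 6)^2*(cos(m) - 4)^2)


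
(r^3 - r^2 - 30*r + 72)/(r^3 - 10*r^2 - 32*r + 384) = (r^2 - 7*r + 12)/(r^2 - 16*r + 64)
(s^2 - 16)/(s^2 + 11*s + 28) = (s - 4)/(s + 7)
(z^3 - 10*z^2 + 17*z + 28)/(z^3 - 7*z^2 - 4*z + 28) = (z^2 - 3*z - 4)/(z^2 - 4)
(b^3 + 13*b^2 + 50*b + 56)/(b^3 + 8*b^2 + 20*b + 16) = (b + 7)/(b + 2)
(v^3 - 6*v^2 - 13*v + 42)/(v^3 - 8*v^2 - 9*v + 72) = (v^2 - 9*v + 14)/(v^2 - 11*v + 24)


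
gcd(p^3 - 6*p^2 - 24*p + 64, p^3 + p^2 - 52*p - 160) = p^2 - 4*p - 32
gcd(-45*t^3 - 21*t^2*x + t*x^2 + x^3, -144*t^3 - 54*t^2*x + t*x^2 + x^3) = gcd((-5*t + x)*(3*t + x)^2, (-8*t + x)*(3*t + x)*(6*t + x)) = 3*t + x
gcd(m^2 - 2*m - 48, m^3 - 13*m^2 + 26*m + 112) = m - 8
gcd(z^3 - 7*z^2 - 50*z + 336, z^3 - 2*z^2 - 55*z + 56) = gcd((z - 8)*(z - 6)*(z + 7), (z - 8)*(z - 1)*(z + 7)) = z^2 - z - 56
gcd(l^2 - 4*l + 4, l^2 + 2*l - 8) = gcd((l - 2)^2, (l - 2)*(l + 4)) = l - 2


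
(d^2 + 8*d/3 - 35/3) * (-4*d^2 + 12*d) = -4*d^4 + 4*d^3/3 + 236*d^2/3 - 140*d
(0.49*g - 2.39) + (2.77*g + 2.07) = 3.26*g - 0.32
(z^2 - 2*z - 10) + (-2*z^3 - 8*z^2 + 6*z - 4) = -2*z^3 - 7*z^2 + 4*z - 14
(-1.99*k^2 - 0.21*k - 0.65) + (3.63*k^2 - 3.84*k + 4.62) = 1.64*k^2 - 4.05*k + 3.97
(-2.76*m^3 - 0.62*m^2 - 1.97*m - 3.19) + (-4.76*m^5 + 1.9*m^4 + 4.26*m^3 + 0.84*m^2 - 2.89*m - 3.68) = -4.76*m^5 + 1.9*m^4 + 1.5*m^3 + 0.22*m^2 - 4.86*m - 6.87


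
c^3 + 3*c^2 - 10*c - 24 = (c - 3)*(c + 2)*(c + 4)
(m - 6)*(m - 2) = m^2 - 8*m + 12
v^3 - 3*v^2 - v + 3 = (v - 3)*(v - 1)*(v + 1)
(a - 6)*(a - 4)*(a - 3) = a^3 - 13*a^2 + 54*a - 72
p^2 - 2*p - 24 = (p - 6)*(p + 4)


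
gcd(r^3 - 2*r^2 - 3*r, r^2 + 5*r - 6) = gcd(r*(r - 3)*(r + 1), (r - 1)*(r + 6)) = 1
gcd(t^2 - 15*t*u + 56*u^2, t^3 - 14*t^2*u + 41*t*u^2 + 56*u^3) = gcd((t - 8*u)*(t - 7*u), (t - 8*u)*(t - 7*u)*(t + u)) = t^2 - 15*t*u + 56*u^2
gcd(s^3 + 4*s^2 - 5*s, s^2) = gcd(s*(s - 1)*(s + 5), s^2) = s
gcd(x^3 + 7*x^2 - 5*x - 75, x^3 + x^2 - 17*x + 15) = x^2 + 2*x - 15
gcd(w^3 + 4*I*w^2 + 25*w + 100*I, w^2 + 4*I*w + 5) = w + 5*I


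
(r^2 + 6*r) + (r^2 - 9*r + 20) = 2*r^2 - 3*r + 20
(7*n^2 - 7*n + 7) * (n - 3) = 7*n^3 - 28*n^2 + 28*n - 21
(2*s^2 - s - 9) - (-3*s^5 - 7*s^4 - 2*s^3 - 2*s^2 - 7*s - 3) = 3*s^5 + 7*s^4 + 2*s^3 + 4*s^2 + 6*s - 6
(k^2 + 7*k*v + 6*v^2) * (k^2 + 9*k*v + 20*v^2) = k^4 + 16*k^3*v + 89*k^2*v^2 + 194*k*v^3 + 120*v^4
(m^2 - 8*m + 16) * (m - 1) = m^3 - 9*m^2 + 24*m - 16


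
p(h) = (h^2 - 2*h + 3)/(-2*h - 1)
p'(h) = (2*h - 2)/(-2*h - 1) + 2*(h^2 - 2*h + 3)/(-2*h - 1)^2 = 2*(-h^2 - h + 4)/(4*h^2 + 4*h + 1)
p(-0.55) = 44.02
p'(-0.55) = 849.50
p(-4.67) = 4.09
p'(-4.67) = -0.38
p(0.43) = -1.25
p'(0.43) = 1.96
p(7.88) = -2.94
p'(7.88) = -0.47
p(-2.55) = 3.56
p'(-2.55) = 0.01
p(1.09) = -0.63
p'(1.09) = 0.34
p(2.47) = -0.70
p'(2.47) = -0.26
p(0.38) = -1.35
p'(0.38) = 2.24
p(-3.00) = 3.60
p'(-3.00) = -0.16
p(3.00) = -0.86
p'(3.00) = -0.33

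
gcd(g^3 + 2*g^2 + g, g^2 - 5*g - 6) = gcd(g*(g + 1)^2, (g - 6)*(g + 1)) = g + 1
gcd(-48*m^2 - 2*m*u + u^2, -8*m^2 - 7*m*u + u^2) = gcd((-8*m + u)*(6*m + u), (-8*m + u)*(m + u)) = -8*m + u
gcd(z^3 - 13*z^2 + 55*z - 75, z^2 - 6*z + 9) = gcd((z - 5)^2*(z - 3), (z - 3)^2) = z - 3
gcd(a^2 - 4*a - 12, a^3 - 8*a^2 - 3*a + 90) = a - 6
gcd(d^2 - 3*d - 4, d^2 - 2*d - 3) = d + 1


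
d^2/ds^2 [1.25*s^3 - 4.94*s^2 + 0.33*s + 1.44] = 7.5*s - 9.88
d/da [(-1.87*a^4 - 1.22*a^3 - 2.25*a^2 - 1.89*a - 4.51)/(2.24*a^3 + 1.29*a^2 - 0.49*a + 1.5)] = (-4.1888*a^6 - 4.8246*a^5 + 6.2151*a^4 - 1.5572*a^3 + 28.3578*a^2 + 4.8858*a - 5.0449)/(5.0176*a^6 + 5.7792*a^5 - 0.5311*a^4 + 5.4558*a^3 + 4.1101*a^2 - 1.47*a + 2.25)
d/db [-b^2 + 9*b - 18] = 9 - 2*b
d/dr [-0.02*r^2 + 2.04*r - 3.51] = 2.04 - 0.04*r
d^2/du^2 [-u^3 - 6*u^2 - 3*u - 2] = -6*u - 12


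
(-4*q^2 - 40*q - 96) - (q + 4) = -4*q^2 - 41*q - 100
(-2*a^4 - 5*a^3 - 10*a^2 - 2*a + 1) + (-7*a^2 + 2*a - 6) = -2*a^4 - 5*a^3 - 17*a^2 - 5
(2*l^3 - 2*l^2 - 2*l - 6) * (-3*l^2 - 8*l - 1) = -6*l^5 - 10*l^4 + 20*l^3 + 36*l^2 + 50*l + 6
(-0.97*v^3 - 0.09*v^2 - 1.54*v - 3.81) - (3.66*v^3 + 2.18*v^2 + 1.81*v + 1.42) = -4.63*v^3 - 2.27*v^2 - 3.35*v - 5.23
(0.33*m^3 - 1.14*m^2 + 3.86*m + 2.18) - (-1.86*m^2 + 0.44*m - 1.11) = 0.33*m^3 + 0.72*m^2 + 3.42*m + 3.29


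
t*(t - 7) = t^2 - 7*t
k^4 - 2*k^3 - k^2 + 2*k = k*(k - 2)*(k - 1)*(k + 1)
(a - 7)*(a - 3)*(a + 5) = a^3 - 5*a^2 - 29*a + 105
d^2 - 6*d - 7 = (d - 7)*(d + 1)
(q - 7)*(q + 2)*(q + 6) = q^3 + q^2 - 44*q - 84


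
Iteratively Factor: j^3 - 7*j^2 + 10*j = (j - 5)*(j^2 - 2*j) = (j - 5)*(j - 2)*(j)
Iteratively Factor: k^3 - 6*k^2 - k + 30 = (k - 5)*(k^2 - k - 6) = (k - 5)*(k - 3)*(k + 2)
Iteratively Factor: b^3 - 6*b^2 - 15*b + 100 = (b - 5)*(b^2 - b - 20) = (b - 5)*(b + 4)*(b - 5)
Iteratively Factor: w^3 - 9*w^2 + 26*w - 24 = (w - 2)*(w^2 - 7*w + 12) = (w - 4)*(w - 2)*(w - 3)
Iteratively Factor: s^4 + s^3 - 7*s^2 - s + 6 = (s - 1)*(s^3 + 2*s^2 - 5*s - 6) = (s - 2)*(s - 1)*(s^2 + 4*s + 3) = (s - 2)*(s - 1)*(s + 3)*(s + 1)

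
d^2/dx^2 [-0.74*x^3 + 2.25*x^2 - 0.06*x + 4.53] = 4.5 - 4.44*x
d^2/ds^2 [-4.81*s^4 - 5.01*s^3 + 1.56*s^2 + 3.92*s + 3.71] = -57.72*s^2 - 30.06*s + 3.12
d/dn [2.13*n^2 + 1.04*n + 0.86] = 4.26*n + 1.04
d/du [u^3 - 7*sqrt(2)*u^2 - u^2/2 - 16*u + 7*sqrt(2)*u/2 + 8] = 3*u^2 - 14*sqrt(2)*u - u - 16 + 7*sqrt(2)/2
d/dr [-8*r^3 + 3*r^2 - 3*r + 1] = -24*r^2 + 6*r - 3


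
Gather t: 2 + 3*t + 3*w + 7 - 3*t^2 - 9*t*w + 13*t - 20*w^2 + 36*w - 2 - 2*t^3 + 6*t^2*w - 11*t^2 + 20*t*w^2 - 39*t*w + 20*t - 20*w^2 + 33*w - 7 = -2*t^3 + t^2*(6*w - 14) + t*(20*w^2 - 48*w + 36) - 40*w^2 + 72*w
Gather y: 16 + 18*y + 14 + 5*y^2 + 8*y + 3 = 5*y^2 + 26*y + 33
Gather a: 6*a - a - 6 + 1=5*a - 5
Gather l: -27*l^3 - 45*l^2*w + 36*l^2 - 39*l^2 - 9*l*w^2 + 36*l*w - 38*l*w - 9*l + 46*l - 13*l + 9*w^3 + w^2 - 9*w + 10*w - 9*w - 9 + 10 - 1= -27*l^3 + l^2*(-45*w - 3) + l*(-9*w^2 - 2*w + 24) + 9*w^3 + w^2 - 8*w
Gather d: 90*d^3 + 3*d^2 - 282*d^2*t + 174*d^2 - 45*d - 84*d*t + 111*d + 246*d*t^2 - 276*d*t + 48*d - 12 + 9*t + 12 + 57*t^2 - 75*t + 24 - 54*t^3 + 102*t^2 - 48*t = 90*d^3 + d^2*(177 - 282*t) + d*(246*t^2 - 360*t + 114) - 54*t^3 + 159*t^2 - 114*t + 24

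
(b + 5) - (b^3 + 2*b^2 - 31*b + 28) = -b^3 - 2*b^2 + 32*b - 23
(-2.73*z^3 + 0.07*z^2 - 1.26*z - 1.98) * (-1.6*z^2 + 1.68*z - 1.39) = 4.368*z^5 - 4.6984*z^4 + 5.9283*z^3 + 0.9539*z^2 - 1.575*z + 2.7522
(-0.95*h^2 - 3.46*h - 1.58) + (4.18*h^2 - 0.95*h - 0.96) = 3.23*h^2 - 4.41*h - 2.54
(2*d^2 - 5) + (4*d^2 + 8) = 6*d^2 + 3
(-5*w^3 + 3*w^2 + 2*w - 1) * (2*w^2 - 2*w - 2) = -10*w^5 + 16*w^4 + 8*w^3 - 12*w^2 - 2*w + 2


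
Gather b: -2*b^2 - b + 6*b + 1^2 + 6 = -2*b^2 + 5*b + 7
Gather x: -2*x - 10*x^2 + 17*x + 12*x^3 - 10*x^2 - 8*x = 12*x^3 - 20*x^2 + 7*x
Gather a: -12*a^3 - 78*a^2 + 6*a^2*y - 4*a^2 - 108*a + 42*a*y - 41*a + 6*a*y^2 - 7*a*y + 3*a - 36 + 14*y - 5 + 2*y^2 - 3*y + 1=-12*a^3 + a^2*(6*y - 82) + a*(6*y^2 + 35*y - 146) + 2*y^2 + 11*y - 40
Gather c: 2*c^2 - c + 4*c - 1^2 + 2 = 2*c^2 + 3*c + 1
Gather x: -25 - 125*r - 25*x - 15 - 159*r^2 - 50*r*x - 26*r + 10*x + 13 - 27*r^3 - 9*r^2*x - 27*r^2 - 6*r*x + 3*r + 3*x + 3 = -27*r^3 - 186*r^2 - 148*r + x*(-9*r^2 - 56*r - 12) - 24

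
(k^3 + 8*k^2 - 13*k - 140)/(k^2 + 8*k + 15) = (k^2 + 3*k - 28)/(k + 3)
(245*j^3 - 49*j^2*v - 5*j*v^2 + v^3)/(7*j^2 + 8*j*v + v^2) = (35*j^2 - 12*j*v + v^2)/(j + v)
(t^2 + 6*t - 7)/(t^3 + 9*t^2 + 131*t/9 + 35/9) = 9*(t - 1)/(9*t^2 + 18*t + 5)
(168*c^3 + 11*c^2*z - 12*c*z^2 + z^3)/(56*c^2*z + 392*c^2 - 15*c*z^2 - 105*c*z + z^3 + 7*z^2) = (3*c + z)/(z + 7)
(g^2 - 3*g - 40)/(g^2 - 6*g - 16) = (g + 5)/(g + 2)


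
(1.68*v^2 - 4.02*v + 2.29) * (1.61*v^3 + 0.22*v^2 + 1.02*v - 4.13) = 2.7048*v^5 - 6.1026*v^4 + 4.5161*v^3 - 10.535*v^2 + 18.9384*v - 9.4577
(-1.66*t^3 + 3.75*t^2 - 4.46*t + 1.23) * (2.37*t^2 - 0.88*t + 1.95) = -3.9342*t^5 + 10.3483*t^4 - 17.1072*t^3 + 14.1524*t^2 - 9.7794*t + 2.3985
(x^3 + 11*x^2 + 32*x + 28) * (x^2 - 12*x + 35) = x^5 - x^4 - 65*x^3 + 29*x^2 + 784*x + 980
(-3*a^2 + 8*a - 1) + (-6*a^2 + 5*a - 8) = -9*a^2 + 13*a - 9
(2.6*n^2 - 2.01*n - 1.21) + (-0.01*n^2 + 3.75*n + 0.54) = 2.59*n^2 + 1.74*n - 0.67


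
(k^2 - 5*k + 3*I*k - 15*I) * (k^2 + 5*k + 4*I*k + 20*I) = k^4 + 7*I*k^3 - 37*k^2 - 175*I*k + 300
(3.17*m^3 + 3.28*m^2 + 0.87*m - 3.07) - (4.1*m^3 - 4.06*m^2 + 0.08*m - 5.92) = -0.93*m^3 + 7.34*m^2 + 0.79*m + 2.85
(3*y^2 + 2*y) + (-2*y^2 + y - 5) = y^2 + 3*y - 5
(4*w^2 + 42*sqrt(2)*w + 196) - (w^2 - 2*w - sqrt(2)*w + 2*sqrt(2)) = 3*w^2 + 2*w + 43*sqrt(2)*w - 2*sqrt(2) + 196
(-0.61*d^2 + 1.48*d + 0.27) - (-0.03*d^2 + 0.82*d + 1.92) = -0.58*d^2 + 0.66*d - 1.65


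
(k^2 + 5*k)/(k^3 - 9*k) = (k + 5)/(k^2 - 9)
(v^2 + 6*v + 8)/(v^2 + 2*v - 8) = (v + 2)/(v - 2)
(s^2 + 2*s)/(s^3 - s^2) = (s + 2)/(s*(s - 1))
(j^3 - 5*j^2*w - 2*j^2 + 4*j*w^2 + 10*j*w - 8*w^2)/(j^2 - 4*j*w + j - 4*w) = (j^2 - j*w - 2*j + 2*w)/(j + 1)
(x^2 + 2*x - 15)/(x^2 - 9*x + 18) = (x + 5)/(x - 6)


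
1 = 1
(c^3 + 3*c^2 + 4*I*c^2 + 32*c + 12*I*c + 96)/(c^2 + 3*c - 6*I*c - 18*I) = (c^2 + 4*I*c + 32)/(c - 6*I)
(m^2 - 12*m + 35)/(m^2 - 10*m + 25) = (m - 7)/(m - 5)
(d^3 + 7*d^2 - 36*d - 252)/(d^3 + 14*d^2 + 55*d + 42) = (d - 6)/(d + 1)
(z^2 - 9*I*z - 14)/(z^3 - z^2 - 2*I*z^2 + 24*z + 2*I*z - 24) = (z^2 - 9*I*z - 14)/(z^3 - z^2*(1 + 2*I) + 2*z*(12 + I) - 24)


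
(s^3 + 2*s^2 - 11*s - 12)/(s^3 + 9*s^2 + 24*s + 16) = (s - 3)/(s + 4)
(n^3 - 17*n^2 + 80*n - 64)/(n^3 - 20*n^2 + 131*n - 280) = (n^2 - 9*n + 8)/(n^2 - 12*n + 35)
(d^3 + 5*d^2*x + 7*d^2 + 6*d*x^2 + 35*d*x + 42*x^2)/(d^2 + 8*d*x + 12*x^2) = (d^2 + 3*d*x + 7*d + 21*x)/(d + 6*x)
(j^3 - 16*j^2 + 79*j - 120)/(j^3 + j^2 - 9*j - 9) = (j^2 - 13*j + 40)/(j^2 + 4*j + 3)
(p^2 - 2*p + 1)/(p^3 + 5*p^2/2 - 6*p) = 2*(p^2 - 2*p + 1)/(p*(2*p^2 + 5*p - 12))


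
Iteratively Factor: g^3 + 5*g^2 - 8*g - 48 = (g - 3)*(g^2 + 8*g + 16) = (g - 3)*(g + 4)*(g + 4)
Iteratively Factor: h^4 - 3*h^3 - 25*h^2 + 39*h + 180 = (h + 3)*(h^3 - 6*h^2 - 7*h + 60) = (h - 5)*(h + 3)*(h^2 - h - 12) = (h - 5)*(h + 3)^2*(h - 4)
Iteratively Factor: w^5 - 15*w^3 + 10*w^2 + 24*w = (w)*(w^4 - 15*w^2 + 10*w + 24) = w*(w + 1)*(w^3 - w^2 - 14*w + 24) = w*(w - 2)*(w + 1)*(w^2 + w - 12) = w*(w - 3)*(w - 2)*(w + 1)*(w + 4)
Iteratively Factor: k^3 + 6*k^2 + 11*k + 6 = (k + 3)*(k^2 + 3*k + 2) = (k + 2)*(k + 3)*(k + 1)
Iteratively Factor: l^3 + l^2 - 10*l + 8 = (l - 1)*(l^2 + 2*l - 8) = (l - 2)*(l - 1)*(l + 4)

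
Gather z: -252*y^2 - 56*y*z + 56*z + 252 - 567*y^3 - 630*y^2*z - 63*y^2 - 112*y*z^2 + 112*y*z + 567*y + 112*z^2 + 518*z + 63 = -567*y^3 - 315*y^2 + 567*y + z^2*(112 - 112*y) + z*(-630*y^2 + 56*y + 574) + 315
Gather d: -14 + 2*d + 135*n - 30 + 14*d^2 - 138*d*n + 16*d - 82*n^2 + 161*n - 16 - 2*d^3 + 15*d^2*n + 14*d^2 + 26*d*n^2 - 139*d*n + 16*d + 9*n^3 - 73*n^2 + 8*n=-2*d^3 + d^2*(15*n + 28) + d*(26*n^2 - 277*n + 34) + 9*n^3 - 155*n^2 + 304*n - 60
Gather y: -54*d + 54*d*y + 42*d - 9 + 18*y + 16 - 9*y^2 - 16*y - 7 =-12*d - 9*y^2 + y*(54*d + 2)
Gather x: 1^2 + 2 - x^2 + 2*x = -x^2 + 2*x + 3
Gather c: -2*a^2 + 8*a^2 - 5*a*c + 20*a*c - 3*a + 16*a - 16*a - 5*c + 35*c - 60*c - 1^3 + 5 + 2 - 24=6*a^2 - 3*a + c*(15*a - 30) - 18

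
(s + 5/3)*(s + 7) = s^2 + 26*s/3 + 35/3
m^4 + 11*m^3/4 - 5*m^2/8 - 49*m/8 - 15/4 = (m - 3/2)*(m + 1)*(m + 5/4)*(m + 2)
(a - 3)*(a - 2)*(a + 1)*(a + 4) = a^4 - 15*a^2 + 10*a + 24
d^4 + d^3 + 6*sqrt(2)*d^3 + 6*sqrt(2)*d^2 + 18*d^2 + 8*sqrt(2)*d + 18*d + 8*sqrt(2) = (d + 1)*(d + sqrt(2))^2*(d + 4*sqrt(2))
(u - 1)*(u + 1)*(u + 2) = u^3 + 2*u^2 - u - 2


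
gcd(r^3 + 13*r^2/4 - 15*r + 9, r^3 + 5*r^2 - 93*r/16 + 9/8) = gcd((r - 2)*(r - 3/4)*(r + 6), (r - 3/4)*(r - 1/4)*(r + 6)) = r^2 + 21*r/4 - 9/2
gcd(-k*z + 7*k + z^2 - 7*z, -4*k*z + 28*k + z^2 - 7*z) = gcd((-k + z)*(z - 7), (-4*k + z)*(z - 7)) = z - 7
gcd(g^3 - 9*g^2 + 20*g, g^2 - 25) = g - 5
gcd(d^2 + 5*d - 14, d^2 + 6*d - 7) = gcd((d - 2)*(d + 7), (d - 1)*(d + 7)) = d + 7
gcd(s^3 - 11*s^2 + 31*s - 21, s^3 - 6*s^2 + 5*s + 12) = s - 3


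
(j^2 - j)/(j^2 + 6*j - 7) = j/(j + 7)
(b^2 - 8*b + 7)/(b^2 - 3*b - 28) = (b - 1)/(b + 4)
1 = 1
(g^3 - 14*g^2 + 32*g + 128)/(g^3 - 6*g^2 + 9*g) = (g^3 - 14*g^2 + 32*g + 128)/(g*(g^2 - 6*g + 9))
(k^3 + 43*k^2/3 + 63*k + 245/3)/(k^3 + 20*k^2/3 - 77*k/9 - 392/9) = 3*(k + 5)/(3*k - 8)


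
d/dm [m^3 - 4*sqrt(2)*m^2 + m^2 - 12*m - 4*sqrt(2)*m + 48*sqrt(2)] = 3*m^2 - 8*sqrt(2)*m + 2*m - 12 - 4*sqrt(2)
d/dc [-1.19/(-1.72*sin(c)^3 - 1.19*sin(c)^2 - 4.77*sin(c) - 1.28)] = (-2.8322*sin(c) + 3.0702*cos(2*c) - 8.7465)*cos(c)/(1.72*sin(c)^3 + 1.19*sin(c)^2 + 4.77*sin(c) + 1.28)^2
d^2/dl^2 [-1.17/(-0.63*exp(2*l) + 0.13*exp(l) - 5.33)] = ((0.1521 - 2.9484*exp(l))*(0.63*exp(2*l) - 0.13*exp(l) + 5.33) + 1.17*(1.26*exp(l) - 0.13)*(2.52*exp(l) - 0.26)*exp(l))*exp(l)/(0.63*exp(2*l) - 0.13*exp(l) + 5.33)^3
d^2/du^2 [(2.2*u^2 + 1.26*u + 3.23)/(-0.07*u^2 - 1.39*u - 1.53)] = (0.415772*u^3 + 1.318758*u^2 - 1.07599800000001*u - 16.730176)/(0.000343*u^6 + 0.020433*u^5 + 0.428232*u^4 + 3.578833*u^3 + 9.359928*u^2 + 9.761553*u + 3.581577)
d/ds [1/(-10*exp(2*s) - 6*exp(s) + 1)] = (20*exp(s) + 6)*exp(s)/(10*exp(2*s) + 6*exp(s) - 1)^2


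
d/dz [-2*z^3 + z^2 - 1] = 2*z*(1 - 3*z)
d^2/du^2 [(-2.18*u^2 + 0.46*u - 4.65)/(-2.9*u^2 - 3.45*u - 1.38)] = (-51.359*u^3 + 182.29284*u^2 + 290.18502*u + 86.157954)/(24.389*u^6 + 87.0435*u^5 + 138.36915*u^4 + 123.905025*u^3 + 65.84463*u^2 + 19.71054*u + 2.628072)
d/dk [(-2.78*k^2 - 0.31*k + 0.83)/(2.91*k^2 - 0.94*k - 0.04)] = (3.5153*k^2 - 4.6082*k + 0.7926)/(8.4681*k^4 - 5.4708*k^3 + 0.6508*k^2 + 0.0752*k + 0.0016)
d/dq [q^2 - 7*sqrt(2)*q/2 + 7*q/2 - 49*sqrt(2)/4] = 2*q - 7*sqrt(2)/2 + 7/2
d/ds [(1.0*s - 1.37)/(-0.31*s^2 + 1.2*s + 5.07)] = (0.31*s^2 - 0.8494*s + 6.714)/(0.0961*s^4 - 0.744*s^3 - 1.7034*s^2 + 12.168*s + 25.7049)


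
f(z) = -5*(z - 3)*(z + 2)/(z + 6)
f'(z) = 5*(z - 3)*(z + 2)/(z + 6)^2 - 5*(z - 3)/(z + 6) - 5*(z + 2)/(z + 6)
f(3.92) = -2.75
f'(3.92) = -3.17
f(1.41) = 3.66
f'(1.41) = -1.72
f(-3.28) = -14.78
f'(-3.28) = 19.33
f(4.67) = -5.22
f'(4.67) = -3.42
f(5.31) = -7.47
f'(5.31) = -3.59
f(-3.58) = -21.48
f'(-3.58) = 25.74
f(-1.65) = 1.87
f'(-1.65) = 4.51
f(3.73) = -2.15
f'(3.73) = -3.10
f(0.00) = 5.00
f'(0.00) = 0.00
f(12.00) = -35.00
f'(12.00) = -4.44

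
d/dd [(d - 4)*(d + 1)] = 2*d - 3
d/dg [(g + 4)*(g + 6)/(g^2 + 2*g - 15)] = 2*(-4*g^2 - 39*g - 99)/(g^4 + 4*g^3 - 26*g^2 - 60*g + 225)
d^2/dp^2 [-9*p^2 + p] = -18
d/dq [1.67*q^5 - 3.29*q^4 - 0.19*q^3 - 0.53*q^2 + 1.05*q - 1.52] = 8.35*q^4 - 13.16*q^3 - 0.57*q^2 - 1.06*q + 1.05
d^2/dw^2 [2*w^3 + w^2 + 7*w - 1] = 12*w + 2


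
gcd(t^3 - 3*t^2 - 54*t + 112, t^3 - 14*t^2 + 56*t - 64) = t^2 - 10*t + 16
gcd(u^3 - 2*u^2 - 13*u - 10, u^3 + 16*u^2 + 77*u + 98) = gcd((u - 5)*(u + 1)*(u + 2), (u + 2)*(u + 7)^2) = u + 2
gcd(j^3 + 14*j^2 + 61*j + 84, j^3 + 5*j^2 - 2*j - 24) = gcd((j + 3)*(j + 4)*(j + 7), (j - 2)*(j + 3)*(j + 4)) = j^2 + 7*j + 12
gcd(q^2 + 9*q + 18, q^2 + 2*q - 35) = 1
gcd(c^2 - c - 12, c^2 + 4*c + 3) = c + 3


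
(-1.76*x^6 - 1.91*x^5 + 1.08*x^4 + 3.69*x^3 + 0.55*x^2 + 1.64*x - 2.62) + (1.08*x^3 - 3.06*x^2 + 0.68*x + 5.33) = -1.76*x^6 - 1.91*x^5 + 1.08*x^4 + 4.77*x^3 - 2.51*x^2 + 2.32*x + 2.71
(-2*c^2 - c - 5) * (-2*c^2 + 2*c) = 4*c^4 - 2*c^3 + 8*c^2 - 10*c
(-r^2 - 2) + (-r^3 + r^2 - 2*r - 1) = -r^3 - 2*r - 3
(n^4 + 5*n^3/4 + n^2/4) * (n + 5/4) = n^5 + 5*n^4/2 + 29*n^3/16 + 5*n^2/16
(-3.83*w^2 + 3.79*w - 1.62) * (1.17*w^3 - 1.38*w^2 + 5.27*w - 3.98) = -4.4811*w^5 + 9.7197*w^4 - 27.3097*w^3 + 37.4523*w^2 - 23.6216*w + 6.4476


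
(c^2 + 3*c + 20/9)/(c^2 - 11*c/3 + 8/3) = (9*c^2 + 27*c + 20)/(3*(3*c^2 - 11*c + 8))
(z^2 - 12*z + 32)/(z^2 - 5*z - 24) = (z - 4)/(z + 3)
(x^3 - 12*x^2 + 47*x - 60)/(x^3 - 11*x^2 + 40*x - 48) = (x - 5)/(x - 4)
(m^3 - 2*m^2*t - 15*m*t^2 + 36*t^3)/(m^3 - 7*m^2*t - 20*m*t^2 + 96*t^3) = (-m + 3*t)/(-m + 8*t)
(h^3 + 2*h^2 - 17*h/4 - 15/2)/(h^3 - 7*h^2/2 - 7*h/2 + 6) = (h^2 + h/2 - 5)/(h^2 - 5*h + 4)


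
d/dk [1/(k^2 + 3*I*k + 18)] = (-2*k - 3*I)/(k^2 + 3*I*k + 18)^2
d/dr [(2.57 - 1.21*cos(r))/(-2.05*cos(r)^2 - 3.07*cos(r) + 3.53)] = (2.4805*cos(r)^2 - 10.537*cos(r) - 3.6186)*sin(r)/(4.2025*cos(r)^4 + 12.587*cos(r)^3 - 5.0481*cos(r)^2 - 21.6742*cos(r) + 12.4609)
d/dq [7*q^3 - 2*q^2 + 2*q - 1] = 21*q^2 - 4*q + 2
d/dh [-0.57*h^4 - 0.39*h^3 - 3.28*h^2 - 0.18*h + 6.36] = -2.28*h^3 - 1.17*h^2 - 6.56*h - 0.18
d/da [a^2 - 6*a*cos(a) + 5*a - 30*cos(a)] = 6*a*sin(a) + 2*a + 30*sin(a) - 6*cos(a) + 5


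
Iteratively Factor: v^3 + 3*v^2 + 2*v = (v + 2)*(v^2 + v) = v*(v + 2)*(v + 1)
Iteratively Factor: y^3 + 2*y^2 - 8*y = (y)*(y^2 + 2*y - 8) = y*(y - 2)*(y + 4)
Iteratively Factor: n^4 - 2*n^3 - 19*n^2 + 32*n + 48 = (n - 3)*(n^3 + n^2 - 16*n - 16) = (n - 3)*(n + 1)*(n^2 - 16) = (n - 4)*(n - 3)*(n + 1)*(n + 4)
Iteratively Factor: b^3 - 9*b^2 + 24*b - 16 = (b - 1)*(b^2 - 8*b + 16) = (b - 4)*(b - 1)*(b - 4)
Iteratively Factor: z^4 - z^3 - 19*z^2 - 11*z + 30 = (z + 2)*(z^3 - 3*z^2 - 13*z + 15) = (z - 5)*(z + 2)*(z^2 + 2*z - 3) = (z - 5)*(z - 1)*(z + 2)*(z + 3)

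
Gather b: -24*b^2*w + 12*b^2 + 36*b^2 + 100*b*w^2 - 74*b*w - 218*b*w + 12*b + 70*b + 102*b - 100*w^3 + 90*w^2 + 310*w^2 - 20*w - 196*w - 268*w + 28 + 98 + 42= b^2*(48 - 24*w) + b*(100*w^2 - 292*w + 184) - 100*w^3 + 400*w^2 - 484*w + 168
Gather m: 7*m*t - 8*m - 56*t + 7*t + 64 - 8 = m*(7*t - 8) - 49*t + 56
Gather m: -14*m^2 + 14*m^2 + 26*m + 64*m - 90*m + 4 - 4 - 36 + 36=0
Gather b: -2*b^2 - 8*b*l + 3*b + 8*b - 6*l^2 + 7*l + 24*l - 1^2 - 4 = -2*b^2 + b*(11 - 8*l) - 6*l^2 + 31*l - 5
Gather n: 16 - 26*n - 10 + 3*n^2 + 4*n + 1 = 3*n^2 - 22*n + 7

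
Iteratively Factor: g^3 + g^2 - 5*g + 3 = (g - 1)*(g^2 + 2*g - 3) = (g - 1)^2*(g + 3)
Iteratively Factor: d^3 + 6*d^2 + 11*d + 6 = (d + 1)*(d^2 + 5*d + 6) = (d + 1)*(d + 3)*(d + 2)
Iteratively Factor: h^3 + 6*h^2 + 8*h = (h + 4)*(h^2 + 2*h) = h*(h + 4)*(h + 2)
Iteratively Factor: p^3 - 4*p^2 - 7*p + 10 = (p - 5)*(p^2 + p - 2) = (p - 5)*(p - 1)*(p + 2)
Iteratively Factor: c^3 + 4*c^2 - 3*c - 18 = (c - 2)*(c^2 + 6*c + 9) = (c - 2)*(c + 3)*(c + 3)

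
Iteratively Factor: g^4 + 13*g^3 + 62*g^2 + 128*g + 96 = (g + 4)*(g^3 + 9*g^2 + 26*g + 24) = (g + 2)*(g + 4)*(g^2 + 7*g + 12) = (g + 2)*(g + 3)*(g + 4)*(g + 4)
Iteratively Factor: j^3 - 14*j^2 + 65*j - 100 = (j - 5)*(j^2 - 9*j + 20) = (j - 5)*(j - 4)*(j - 5)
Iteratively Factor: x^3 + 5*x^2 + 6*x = (x + 3)*(x^2 + 2*x) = x*(x + 3)*(x + 2)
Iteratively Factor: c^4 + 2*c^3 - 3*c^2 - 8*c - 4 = (c + 1)*(c^3 + c^2 - 4*c - 4) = (c + 1)*(c + 2)*(c^2 - c - 2) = (c + 1)^2*(c + 2)*(c - 2)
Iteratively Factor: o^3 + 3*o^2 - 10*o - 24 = (o - 3)*(o^2 + 6*o + 8) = (o - 3)*(o + 2)*(o + 4)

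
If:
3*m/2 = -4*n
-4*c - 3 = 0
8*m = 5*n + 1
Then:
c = -3/4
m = 8/79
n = -3/79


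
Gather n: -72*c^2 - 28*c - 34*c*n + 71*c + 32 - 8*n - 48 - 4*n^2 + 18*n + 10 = -72*c^2 + 43*c - 4*n^2 + n*(10 - 34*c) - 6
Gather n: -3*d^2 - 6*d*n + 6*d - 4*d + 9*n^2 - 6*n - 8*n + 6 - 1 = -3*d^2 + 2*d + 9*n^2 + n*(-6*d - 14) + 5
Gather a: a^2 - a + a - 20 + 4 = a^2 - 16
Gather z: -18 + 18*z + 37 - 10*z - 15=8*z + 4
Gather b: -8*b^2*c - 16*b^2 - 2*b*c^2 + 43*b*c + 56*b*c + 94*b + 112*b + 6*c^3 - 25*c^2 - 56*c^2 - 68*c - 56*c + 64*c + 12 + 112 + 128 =b^2*(-8*c - 16) + b*(-2*c^2 + 99*c + 206) + 6*c^3 - 81*c^2 - 60*c + 252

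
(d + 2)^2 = d^2 + 4*d + 4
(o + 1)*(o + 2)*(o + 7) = o^3 + 10*o^2 + 23*o + 14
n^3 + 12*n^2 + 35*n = n*(n + 5)*(n + 7)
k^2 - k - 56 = (k - 8)*(k + 7)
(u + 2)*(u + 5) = u^2 + 7*u + 10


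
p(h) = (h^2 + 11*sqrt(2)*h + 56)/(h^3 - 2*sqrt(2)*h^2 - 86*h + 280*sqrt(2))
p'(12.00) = -0.17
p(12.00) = 0.56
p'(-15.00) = 0.00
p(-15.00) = -0.02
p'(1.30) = 0.15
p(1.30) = 0.28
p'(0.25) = 0.08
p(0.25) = 0.16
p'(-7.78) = 0.00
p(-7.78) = -0.01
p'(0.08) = 0.07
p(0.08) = 0.15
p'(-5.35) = 0.01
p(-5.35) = 0.00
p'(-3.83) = 0.01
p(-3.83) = 0.02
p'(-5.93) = 0.01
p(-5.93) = 0.00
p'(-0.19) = 0.06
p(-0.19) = 0.13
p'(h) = (2*h + 11*sqrt(2))/(h^3 - 2*sqrt(2)*h^2 - 86*h + 280*sqrt(2)) + (-3*h^2 + 4*sqrt(2)*h + 86)*(h^2 + 11*sqrt(2)*h + 56)/(h^3 - 2*sqrt(2)*h^2 - 86*h + 280*sqrt(2))^2 = (-h^4 - 22*sqrt(2)*h^3 - 210*h^2 + 784*sqrt(2)*h + 10976)/(h^6 - 4*sqrt(2)*h^5 - 164*h^4 + 904*sqrt(2)*h^3 + 5156*h^2 - 48160*sqrt(2)*h + 156800)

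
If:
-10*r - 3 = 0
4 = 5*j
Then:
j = 4/5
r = -3/10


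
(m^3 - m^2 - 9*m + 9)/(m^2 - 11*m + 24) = (m^2 + 2*m - 3)/(m - 8)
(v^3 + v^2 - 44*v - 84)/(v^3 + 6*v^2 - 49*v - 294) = (v + 2)/(v + 7)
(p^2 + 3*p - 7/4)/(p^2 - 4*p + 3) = (p^2 + 3*p - 7/4)/(p^2 - 4*p + 3)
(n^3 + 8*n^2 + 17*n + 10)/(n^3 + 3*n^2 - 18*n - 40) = (n + 1)/(n - 4)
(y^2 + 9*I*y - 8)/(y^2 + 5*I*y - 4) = (y + 8*I)/(y + 4*I)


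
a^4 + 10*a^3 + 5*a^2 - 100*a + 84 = (a - 2)*(a - 1)*(a + 6)*(a + 7)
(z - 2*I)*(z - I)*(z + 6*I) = z^3 + 3*I*z^2 + 16*z - 12*I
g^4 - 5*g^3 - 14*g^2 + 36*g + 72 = (g - 6)*(g - 3)*(g + 2)^2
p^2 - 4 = (p - 2)*(p + 2)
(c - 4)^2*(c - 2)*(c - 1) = c^4 - 11*c^3 + 42*c^2 - 64*c + 32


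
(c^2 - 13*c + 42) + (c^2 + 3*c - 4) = 2*c^2 - 10*c + 38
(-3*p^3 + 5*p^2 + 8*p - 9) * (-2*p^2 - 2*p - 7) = 6*p^5 - 4*p^4 - 5*p^3 - 33*p^2 - 38*p + 63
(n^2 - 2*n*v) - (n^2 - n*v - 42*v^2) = -n*v + 42*v^2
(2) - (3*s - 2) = 4 - 3*s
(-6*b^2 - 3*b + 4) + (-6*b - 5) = -6*b^2 - 9*b - 1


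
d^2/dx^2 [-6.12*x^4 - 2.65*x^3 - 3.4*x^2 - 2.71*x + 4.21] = -73.44*x^2 - 15.9*x - 6.8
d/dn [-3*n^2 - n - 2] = -6*n - 1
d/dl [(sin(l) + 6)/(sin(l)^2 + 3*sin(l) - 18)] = -cos(l)/(sin(l) - 3)^2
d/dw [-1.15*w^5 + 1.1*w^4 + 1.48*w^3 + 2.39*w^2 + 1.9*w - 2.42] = -5.75*w^4 + 4.4*w^3 + 4.44*w^2 + 4.78*w + 1.9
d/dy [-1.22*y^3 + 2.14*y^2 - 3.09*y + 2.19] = -3.66*y^2 + 4.28*y - 3.09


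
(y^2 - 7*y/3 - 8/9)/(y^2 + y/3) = (y - 8/3)/y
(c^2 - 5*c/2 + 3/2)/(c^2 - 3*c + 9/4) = 2*(c - 1)/(2*c - 3)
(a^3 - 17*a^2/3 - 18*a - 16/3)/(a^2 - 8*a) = a + 7/3 + 2/(3*a)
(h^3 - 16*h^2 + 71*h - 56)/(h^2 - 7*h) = h - 9 + 8/h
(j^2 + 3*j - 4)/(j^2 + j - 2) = (j + 4)/(j + 2)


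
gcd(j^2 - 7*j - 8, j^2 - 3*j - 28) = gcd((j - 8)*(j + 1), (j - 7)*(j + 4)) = 1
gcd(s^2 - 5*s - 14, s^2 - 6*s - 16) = s + 2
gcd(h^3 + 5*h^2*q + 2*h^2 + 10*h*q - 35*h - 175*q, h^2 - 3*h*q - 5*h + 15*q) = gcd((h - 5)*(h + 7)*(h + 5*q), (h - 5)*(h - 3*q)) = h - 5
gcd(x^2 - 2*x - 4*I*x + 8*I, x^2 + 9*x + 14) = 1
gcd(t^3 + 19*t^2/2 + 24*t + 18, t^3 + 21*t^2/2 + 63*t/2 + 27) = t^2 + 15*t/2 + 9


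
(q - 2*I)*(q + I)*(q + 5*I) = q^3 + 4*I*q^2 + 7*q + 10*I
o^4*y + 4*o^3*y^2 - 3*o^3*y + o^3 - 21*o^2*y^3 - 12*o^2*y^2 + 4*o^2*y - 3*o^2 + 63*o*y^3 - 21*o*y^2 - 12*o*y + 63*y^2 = (o - 3)*(o - 3*y)*(o + 7*y)*(o*y + 1)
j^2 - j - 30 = (j - 6)*(j + 5)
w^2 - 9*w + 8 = (w - 8)*(w - 1)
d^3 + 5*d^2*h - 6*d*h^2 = d*(d - h)*(d + 6*h)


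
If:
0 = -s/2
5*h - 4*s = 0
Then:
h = 0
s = 0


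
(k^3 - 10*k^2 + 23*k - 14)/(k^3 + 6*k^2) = (k^3 - 10*k^2 + 23*k - 14)/(k^2*(k + 6))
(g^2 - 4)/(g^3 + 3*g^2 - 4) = (g - 2)/(g^2 + g - 2)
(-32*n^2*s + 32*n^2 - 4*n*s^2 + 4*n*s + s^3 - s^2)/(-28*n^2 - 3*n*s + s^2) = (-8*n*s + 8*n + s^2 - s)/(-7*n + s)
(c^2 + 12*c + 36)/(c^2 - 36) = (c + 6)/(c - 6)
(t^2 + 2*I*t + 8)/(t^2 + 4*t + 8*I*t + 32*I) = (t^2 + 2*I*t + 8)/(t^2 + t*(4 + 8*I) + 32*I)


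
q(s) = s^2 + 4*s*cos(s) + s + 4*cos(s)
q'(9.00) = -1.13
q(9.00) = 53.55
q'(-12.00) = 3.98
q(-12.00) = 94.87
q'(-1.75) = -6.16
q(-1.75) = 1.85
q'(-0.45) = 4.66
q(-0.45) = 1.73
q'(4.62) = 32.26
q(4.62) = 23.89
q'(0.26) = 4.09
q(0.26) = 5.20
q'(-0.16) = 5.16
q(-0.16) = 3.18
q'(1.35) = -4.60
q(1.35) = 5.23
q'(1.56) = -6.08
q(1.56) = 4.10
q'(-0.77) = 2.97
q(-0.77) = 0.48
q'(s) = -4*s*sin(s) + 2*s - 4*sin(s) + 4*cos(s) + 1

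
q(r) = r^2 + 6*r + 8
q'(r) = 2*r + 6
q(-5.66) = 6.08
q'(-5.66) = -5.32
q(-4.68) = 1.82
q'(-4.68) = -3.36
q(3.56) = 42.03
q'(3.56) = 13.12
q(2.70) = 31.49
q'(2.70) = 11.40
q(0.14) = 8.86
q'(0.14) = 6.28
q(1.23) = 16.89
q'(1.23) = 8.46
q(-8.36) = 27.73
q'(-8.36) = -10.72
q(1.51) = 19.34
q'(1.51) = 9.02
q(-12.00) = 80.00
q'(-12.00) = -18.00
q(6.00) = 80.00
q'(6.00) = 18.00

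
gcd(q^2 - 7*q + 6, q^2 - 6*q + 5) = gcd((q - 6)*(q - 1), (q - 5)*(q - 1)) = q - 1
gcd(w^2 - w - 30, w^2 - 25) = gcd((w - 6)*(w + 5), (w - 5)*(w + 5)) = w + 5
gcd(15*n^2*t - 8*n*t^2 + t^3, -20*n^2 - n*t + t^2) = -5*n + t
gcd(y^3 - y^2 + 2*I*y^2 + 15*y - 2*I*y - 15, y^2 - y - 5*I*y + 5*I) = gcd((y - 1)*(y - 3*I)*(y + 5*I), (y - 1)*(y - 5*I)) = y - 1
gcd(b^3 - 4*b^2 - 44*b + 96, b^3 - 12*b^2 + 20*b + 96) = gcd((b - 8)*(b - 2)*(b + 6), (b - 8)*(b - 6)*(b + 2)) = b - 8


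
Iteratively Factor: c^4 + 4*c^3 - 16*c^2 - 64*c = (c + 4)*(c^3 - 16*c) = c*(c + 4)*(c^2 - 16) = c*(c + 4)^2*(c - 4)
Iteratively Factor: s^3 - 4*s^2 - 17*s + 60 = (s + 4)*(s^2 - 8*s + 15) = (s - 5)*(s + 4)*(s - 3)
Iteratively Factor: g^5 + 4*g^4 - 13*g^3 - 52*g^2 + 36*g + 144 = (g - 3)*(g^4 + 7*g^3 + 8*g^2 - 28*g - 48) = (g - 3)*(g + 2)*(g^3 + 5*g^2 - 2*g - 24) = (g - 3)*(g + 2)*(g + 4)*(g^2 + g - 6) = (g - 3)*(g - 2)*(g + 2)*(g + 4)*(g + 3)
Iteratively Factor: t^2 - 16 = (t - 4)*(t + 4)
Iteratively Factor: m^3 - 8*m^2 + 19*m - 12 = (m - 3)*(m^2 - 5*m + 4) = (m - 3)*(m - 1)*(m - 4)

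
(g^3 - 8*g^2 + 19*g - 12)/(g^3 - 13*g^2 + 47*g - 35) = (g^2 - 7*g + 12)/(g^2 - 12*g + 35)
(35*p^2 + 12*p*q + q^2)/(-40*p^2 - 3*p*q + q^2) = (-7*p - q)/(8*p - q)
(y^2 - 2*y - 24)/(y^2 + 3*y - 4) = (y - 6)/(y - 1)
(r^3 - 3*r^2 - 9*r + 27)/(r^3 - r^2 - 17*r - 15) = (r^2 - 6*r + 9)/(r^2 - 4*r - 5)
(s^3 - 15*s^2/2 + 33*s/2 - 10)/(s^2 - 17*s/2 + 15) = (s^2 - 5*s + 4)/(s - 6)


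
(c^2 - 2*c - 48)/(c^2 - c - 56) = (c + 6)/(c + 7)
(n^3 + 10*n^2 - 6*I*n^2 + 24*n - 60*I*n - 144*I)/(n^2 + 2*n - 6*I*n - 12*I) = (n^2 + 10*n + 24)/(n + 2)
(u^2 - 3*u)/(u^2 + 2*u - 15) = u/(u + 5)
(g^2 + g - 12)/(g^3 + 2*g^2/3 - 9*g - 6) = 3*(g + 4)/(3*g^2 + 11*g + 6)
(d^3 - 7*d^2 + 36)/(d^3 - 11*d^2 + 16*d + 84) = (d - 3)/(d - 7)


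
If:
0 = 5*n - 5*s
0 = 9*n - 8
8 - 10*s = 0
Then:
No Solution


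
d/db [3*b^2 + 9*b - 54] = 6*b + 9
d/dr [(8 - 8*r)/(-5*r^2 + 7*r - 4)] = 8*(-5*r^2 + 10*r - 3)/(25*r^4 - 70*r^3 + 89*r^2 - 56*r + 16)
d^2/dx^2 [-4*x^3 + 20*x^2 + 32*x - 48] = 40 - 24*x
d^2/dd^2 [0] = 0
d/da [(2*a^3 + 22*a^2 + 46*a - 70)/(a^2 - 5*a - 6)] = 2*(a^4 - 10*a^3 - 96*a^2 - 62*a - 313)/(a^4 - 10*a^3 + 13*a^2 + 60*a + 36)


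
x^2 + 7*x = x*(x + 7)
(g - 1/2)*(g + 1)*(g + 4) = g^3 + 9*g^2/2 + 3*g/2 - 2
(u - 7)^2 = u^2 - 14*u + 49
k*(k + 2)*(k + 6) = k^3 + 8*k^2 + 12*k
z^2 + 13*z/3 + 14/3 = (z + 2)*(z + 7/3)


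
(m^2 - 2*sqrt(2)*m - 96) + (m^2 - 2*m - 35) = 2*m^2 - 2*sqrt(2)*m - 2*m - 131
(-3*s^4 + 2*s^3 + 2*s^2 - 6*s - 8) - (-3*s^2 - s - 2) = -3*s^4 + 2*s^3 + 5*s^2 - 5*s - 6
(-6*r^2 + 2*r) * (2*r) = -12*r^3 + 4*r^2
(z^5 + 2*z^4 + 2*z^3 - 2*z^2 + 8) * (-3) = -3*z^5 - 6*z^4 - 6*z^3 + 6*z^2 - 24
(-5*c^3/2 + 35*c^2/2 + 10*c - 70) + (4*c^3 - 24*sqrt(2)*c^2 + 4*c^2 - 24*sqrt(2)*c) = 3*c^3/2 - 24*sqrt(2)*c^2 + 43*c^2/2 - 24*sqrt(2)*c + 10*c - 70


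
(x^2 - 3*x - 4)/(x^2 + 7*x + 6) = (x - 4)/(x + 6)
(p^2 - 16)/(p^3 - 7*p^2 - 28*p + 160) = (p + 4)/(p^2 - 3*p - 40)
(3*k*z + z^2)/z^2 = (3*k + z)/z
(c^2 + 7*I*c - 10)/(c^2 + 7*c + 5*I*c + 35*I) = (c + 2*I)/(c + 7)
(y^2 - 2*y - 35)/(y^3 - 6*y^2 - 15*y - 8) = (-y^2 + 2*y + 35)/(-y^3 + 6*y^2 + 15*y + 8)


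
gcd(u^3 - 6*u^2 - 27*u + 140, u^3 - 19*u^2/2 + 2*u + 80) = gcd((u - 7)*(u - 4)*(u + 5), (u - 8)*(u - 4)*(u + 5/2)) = u - 4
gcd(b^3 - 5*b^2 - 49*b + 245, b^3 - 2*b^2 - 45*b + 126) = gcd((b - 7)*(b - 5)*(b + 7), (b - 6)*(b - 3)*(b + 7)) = b + 7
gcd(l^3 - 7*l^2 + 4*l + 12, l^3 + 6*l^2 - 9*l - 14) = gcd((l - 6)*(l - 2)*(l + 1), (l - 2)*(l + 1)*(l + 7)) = l^2 - l - 2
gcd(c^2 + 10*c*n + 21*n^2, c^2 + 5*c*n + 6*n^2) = c + 3*n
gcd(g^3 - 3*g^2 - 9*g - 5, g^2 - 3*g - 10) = g - 5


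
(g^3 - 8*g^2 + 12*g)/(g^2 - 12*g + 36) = g*(g - 2)/(g - 6)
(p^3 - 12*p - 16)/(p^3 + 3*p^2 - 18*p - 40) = (p + 2)/(p + 5)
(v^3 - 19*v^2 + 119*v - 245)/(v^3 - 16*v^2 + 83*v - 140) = (v - 7)/(v - 4)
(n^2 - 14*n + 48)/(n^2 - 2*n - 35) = (-n^2 + 14*n - 48)/(-n^2 + 2*n + 35)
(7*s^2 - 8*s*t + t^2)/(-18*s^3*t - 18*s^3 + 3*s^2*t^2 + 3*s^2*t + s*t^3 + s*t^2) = (7*s^2 - 8*s*t + t^2)/(s*(-18*s^2*t - 18*s^2 + 3*s*t^2 + 3*s*t + t^3 + t^2))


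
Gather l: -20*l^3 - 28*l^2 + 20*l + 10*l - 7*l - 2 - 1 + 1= -20*l^3 - 28*l^2 + 23*l - 2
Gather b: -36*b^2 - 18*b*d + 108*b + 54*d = -36*b^2 + b*(108 - 18*d) + 54*d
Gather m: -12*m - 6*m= -18*m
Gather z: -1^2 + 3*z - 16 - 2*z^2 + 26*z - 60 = -2*z^2 + 29*z - 77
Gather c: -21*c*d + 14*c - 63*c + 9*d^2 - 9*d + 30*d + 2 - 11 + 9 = c*(-21*d - 49) + 9*d^2 + 21*d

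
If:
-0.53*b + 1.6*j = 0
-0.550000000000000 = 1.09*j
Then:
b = -1.52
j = -0.50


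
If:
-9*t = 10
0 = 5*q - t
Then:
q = -2/9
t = -10/9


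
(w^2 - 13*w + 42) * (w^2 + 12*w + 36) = w^4 - w^3 - 78*w^2 + 36*w + 1512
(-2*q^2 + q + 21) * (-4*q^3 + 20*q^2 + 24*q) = 8*q^5 - 44*q^4 - 112*q^3 + 444*q^2 + 504*q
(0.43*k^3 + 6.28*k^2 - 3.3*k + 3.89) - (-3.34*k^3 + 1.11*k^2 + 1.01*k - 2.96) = 3.77*k^3 + 5.17*k^2 - 4.31*k + 6.85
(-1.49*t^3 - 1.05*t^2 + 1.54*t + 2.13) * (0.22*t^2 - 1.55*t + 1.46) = -0.3278*t^5 + 2.0785*t^4 - 0.2091*t^3 - 3.4514*t^2 - 1.0531*t + 3.1098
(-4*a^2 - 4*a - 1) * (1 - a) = 4*a^3 - 3*a - 1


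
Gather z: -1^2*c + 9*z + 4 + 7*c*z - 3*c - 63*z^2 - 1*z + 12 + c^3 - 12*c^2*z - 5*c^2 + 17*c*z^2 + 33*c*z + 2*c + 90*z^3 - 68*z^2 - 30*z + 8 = c^3 - 5*c^2 - 2*c + 90*z^3 + z^2*(17*c - 131) + z*(-12*c^2 + 40*c - 22) + 24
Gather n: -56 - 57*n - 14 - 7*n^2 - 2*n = -7*n^2 - 59*n - 70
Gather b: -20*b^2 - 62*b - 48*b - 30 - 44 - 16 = -20*b^2 - 110*b - 90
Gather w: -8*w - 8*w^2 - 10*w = -8*w^2 - 18*w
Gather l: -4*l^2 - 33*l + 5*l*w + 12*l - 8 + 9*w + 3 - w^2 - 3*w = -4*l^2 + l*(5*w - 21) - w^2 + 6*w - 5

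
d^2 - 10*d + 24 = (d - 6)*(d - 4)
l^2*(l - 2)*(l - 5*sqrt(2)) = l^4 - 5*sqrt(2)*l^3 - 2*l^3 + 10*sqrt(2)*l^2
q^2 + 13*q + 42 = (q + 6)*(q + 7)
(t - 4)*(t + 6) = t^2 + 2*t - 24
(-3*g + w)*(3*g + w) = -9*g^2 + w^2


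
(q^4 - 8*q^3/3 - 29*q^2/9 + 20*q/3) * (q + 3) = q^5 + q^4/3 - 101*q^3/9 - 3*q^2 + 20*q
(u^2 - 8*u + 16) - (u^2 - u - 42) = 58 - 7*u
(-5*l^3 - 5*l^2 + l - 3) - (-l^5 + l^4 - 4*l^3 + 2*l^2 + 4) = l^5 - l^4 - l^3 - 7*l^2 + l - 7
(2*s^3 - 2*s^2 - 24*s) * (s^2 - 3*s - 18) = 2*s^5 - 8*s^4 - 54*s^3 + 108*s^2 + 432*s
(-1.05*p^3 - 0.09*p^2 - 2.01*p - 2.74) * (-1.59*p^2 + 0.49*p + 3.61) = 1.6695*p^5 - 0.3714*p^4 - 0.6387*p^3 + 3.0468*p^2 - 8.5987*p - 9.8914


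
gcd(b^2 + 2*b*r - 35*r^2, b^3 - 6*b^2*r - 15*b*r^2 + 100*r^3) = -b + 5*r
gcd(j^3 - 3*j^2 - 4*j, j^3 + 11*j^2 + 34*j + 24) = j + 1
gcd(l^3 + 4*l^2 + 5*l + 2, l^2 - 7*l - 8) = l + 1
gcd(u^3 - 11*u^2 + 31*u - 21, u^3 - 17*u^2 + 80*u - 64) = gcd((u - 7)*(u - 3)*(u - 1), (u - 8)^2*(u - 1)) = u - 1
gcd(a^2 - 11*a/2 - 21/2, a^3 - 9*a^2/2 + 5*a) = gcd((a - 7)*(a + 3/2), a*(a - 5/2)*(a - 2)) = 1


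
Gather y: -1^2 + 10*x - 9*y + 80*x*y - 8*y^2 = 10*x - 8*y^2 + y*(80*x - 9) - 1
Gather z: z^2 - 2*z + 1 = z^2 - 2*z + 1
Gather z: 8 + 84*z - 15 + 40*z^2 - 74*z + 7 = 40*z^2 + 10*z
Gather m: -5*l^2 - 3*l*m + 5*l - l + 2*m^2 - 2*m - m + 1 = -5*l^2 + 4*l + 2*m^2 + m*(-3*l - 3) + 1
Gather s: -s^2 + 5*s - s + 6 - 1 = -s^2 + 4*s + 5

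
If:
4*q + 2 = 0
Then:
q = -1/2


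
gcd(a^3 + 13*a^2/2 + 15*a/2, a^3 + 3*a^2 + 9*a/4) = a^2 + 3*a/2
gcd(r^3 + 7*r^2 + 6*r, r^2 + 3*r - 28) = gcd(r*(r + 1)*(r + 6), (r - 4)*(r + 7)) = 1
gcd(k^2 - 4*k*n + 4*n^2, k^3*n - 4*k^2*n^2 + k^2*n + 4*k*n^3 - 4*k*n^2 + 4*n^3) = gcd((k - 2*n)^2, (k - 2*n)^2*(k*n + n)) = k^2 - 4*k*n + 4*n^2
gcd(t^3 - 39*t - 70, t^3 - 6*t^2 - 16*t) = t + 2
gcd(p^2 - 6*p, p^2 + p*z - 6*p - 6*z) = p - 6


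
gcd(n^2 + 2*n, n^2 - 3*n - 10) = n + 2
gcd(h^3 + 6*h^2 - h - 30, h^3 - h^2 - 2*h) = h - 2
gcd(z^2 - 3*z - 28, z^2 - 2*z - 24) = z + 4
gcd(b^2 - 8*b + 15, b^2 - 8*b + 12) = 1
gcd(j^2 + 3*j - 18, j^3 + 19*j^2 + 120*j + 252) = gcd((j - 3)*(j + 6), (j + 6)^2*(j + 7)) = j + 6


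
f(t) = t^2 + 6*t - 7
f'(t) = 2*t + 6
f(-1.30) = -13.11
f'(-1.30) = 3.40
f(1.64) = 5.53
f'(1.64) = 9.28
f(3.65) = 28.22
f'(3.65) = 13.30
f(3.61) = 27.69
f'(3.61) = 13.22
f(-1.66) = -14.20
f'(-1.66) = 2.68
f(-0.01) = -7.06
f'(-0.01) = 5.98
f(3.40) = 24.96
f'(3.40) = 12.80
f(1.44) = 3.71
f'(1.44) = 8.88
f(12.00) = 209.00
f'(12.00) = 30.00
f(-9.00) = 20.00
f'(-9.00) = -12.00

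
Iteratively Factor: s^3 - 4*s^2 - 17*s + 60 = (s - 5)*(s^2 + s - 12) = (s - 5)*(s - 3)*(s + 4)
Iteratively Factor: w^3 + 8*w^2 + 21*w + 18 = (w + 3)*(w^2 + 5*w + 6) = (w + 3)^2*(w + 2)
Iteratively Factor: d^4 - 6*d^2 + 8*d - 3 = (d + 3)*(d^3 - 3*d^2 + 3*d - 1) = (d - 1)*(d + 3)*(d^2 - 2*d + 1) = (d - 1)^2*(d + 3)*(d - 1)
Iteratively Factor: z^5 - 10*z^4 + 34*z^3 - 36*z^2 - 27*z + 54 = (z - 3)*(z^4 - 7*z^3 + 13*z^2 + 3*z - 18) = (z - 3)^2*(z^3 - 4*z^2 + z + 6) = (z - 3)^3*(z^2 - z - 2) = (z - 3)^3*(z + 1)*(z - 2)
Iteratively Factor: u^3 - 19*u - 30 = (u + 3)*(u^2 - 3*u - 10) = (u - 5)*(u + 3)*(u + 2)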